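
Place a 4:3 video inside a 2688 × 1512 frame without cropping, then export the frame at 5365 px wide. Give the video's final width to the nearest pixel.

At 2688×1512 the video is height-limited, so width = 1512 × 4/3 ≈ 2016.00 px.
Scaling 2688 → 5365 is ×1.9959, so the width becomes 2016.00 × 1.9959 ≈ 4023.75 px.

4024 px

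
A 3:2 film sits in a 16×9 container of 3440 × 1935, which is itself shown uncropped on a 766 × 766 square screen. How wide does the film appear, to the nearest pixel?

First fit — 3:2 into 3440×1935 spans the height: 2902.50 × 1935.00.
The 16×9 canvas is width-limited in 766×766, giving 766.00 × 430.88; scale factor 0.2227.
The film scales with it: width 2902.50 × 0.2227 ≈ 646.31.

646 px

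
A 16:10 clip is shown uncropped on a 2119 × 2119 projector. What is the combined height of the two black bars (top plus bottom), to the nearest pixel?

16:10 is wider than square, so it spans the full width.
The clip is 2119 × 10/16 ≈ 1324.38 px tall.
Black = 2119 − 1324.38 = 794.62 px.

795 px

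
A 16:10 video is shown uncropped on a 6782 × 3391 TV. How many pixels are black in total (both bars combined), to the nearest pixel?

4599552 pixels

Since 1.600 < 2.000, the video is height-limited.
The video is 3391 × 16/10 ≈ 5425.6000 px wide.
Leftover width: 6782 − 5425.6000 = 1356.4000 px.
Bar area = 1356.4000 × 3391 ≈ 4599552 px.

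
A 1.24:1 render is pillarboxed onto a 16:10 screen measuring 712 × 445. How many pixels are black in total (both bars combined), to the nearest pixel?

71289 pixels

1.24:1 is narrower than 16:10, so it spans the full height.
The render is 445 × 1.240 ≈ 551.8000 px wide.
Leftover width: 712 − 551.8000 = 160.2000 px.
Across the 445-px span: 160.2000 × 445 ≈ 71289 px.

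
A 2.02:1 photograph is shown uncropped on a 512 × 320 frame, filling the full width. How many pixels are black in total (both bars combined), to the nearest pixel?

34066 pixels

Content height = 512 / 2.020 ≈ 253.4653 px.
Black = 320 − 253.4653 = 66.5347 px.
That's 66.5347 × 512 ≈ 34066 black pixels.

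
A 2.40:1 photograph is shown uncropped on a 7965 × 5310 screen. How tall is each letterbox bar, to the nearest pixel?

996 px

Since 2.400 > 1.500, the photograph is width-limited.
The photograph is 7965 / 2.400 ≈ 3318.75 px tall.
Black = 5310 − 3318.75 = 1991.25 px, or 995.62 per bar.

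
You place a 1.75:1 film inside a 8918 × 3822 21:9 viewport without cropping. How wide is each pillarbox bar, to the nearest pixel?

1115 px

Since 1.750 < 2.333, the film is height-limited.
That makes the image 6688.50 px wide (3822 × 1.750).
8918 − 6688.50 = 2229.50 px of bars (1114.75 each).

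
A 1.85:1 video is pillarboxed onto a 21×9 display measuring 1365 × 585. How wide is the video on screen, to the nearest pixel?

1082 px

1.85:1 (1.850) < 21×9 (2.333), so the video fills the height.
Content width = 585 × 1.850 ≈ 1082.25 px.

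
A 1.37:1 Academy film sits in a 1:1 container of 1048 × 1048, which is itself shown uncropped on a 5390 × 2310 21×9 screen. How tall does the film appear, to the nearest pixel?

1686 px

First fit — 1.37:1 Academy into 1048×1048 spans the width: 1048.00 × 764.96.
Second fit — the 1:1 canvas into 5390×2310 spans the height: 2310.00 × 2310.00 (×2.2042 from 1048×1048).
Applying the same ×2.2042: 764.96 → 1686.13.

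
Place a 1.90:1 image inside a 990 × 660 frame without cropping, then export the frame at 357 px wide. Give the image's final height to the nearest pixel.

188 px

At 990×660 the image is width-limited, so height = 990 / 1.900 ≈ 521.05 px.
The frame scales by 357/990 = 0.3606; 521.05 × 0.3606 ≈ 187.89 px.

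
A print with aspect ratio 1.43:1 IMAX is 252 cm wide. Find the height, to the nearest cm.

176 cm

At 1.43:1 IMAX, 252 / 1.430 ≈ 176.22.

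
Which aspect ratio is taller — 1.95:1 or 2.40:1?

1.95 and 2.4; 2.4 > 1.95. The smaller width-to-height ratio is the taller frame.

1.95:1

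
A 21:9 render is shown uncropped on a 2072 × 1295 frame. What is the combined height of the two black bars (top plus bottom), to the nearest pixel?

407 px

Since 2.333 > 1.600, the render is width-limited.
That makes the image 888.00 px tall (2072 × 9/21).
Black = 1295 − 888.00 = 407.00 px.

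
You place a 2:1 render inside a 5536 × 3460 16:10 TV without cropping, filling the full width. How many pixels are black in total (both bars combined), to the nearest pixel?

3830912 pixels

That makes the image 2768.0000 px tall (5536 × 1/2).
Black = 3460 − 2768.0000 = 692.0000 px.
That's 692.0000 × 5536 ≈ 3830912 black pixels.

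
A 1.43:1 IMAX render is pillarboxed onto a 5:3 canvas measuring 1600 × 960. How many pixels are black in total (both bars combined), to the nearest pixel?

Since 1.430 < 1.667, the render is height-limited.
Content width = 960 × 1.430 ≈ 1372.8000 px.
Leftover width: 1600 − 1372.8000 = 227.2000 px.
That's 227.2000 × 960 ≈ 218112 black pixels.

218112 pixels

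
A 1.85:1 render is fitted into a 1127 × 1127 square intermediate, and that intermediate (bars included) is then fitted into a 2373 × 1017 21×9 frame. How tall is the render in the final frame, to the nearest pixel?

1.85:1 in 1127×1127: fills the width, so the render is 1127.00 × 609.19.
The square canvas is height-limited in 2373×1017, giving 1017.00 × 1017.00; scale factor 0.9024.
The render scales with it: height 609.19 × 0.9024 ≈ 549.73.

550 px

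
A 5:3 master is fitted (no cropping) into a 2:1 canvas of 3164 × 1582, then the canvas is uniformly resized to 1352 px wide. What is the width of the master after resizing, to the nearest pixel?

1127 px

At 3164×1582 the master is height-limited, so width = 1582 × 5/3 ≈ 2636.67 px.
Scaling 3164 → 1352 is ×0.4273, so the width becomes 2636.67 × 0.4273 ≈ 1126.67 px.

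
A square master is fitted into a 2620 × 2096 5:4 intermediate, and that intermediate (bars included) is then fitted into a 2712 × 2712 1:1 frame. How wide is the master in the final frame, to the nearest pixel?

Inside the 2620×2096 canvas the master is height-limited at 2096.00 × 2096.00.
5:4 in 2712×2712: fills the width, so the intermediate becomes 2712.00 × 2169.60 — a scale of ×1.0351.
Applying the same ×1.0351: 2096.00 → 2169.60.

2170 px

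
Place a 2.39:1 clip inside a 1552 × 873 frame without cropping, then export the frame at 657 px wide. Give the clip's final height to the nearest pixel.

In the 1552×873 frame the clip fills the width: height = 1552 / 2.390 ≈ 649.37 px.
Resizing to 657 px wide multiplies everything by 0.4233: 649.37 → 274.90 px.

275 px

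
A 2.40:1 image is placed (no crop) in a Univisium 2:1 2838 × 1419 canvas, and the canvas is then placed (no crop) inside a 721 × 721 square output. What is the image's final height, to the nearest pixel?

2.40:1 in 2838×1419: fills the width, so the image is 2838.00 × 1182.50.
Univisium 2:1 in 721×721: fills the width, so the intermediate becomes 721.00 × 360.50 — a scale of ×0.2541.
So the image's height is 1182.50 × 0.2541 ≈ 300.42.

300 px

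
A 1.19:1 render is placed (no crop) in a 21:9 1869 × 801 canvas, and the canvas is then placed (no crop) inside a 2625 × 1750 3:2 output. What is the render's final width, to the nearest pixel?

1.19:1 in 1869×801: fills the height, so the render is 953.19 × 801.00.
Second fit — the 21:9 canvas into 2625×1750 spans the width: 2625.00 × 1125.00 (×1.4045 from 1869×801).
Applying the same ×1.4045: 953.19 → 1338.75.

1339 px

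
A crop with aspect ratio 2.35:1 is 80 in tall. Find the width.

188 in

80 × 2.350 = 188.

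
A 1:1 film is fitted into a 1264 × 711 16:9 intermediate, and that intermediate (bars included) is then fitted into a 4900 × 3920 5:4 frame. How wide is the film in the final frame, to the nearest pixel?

First fit — 1:1 into 1264×711 spans the height: 711.00 × 711.00.
The 16:9 canvas is width-limited in 4900×3920, giving 4900.00 × 2756.25; scale factor 3.8766.
Applying the same ×3.8766: 711.00 → 2756.25.

2756 px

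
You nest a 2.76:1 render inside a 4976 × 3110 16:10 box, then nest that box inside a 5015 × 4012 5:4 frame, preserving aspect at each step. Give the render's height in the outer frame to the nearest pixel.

1817 px

First fit — 2.76:1 into 4976×3110 spans the width: 4976.00 × 1802.90.
Second fit — the 16:10 canvas into 5015×4012 spans the width: 5015.00 × 3134.38 (×1.0078 from 4976×3110).
So the render's height is 1802.90 × 1.0078 ≈ 1817.03.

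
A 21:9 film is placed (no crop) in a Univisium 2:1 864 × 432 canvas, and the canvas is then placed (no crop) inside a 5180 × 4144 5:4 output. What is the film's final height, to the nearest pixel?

2220 px

First fit — 21:9 into 864×432 spans the width: 864.00 × 370.29.
The Univisium 2:1 canvas is width-limited in 5180×4144, giving 5180.00 × 2590.00; scale factor 5.9954.
So the film's height is 370.29 × 5.9954 ≈ 2220.00.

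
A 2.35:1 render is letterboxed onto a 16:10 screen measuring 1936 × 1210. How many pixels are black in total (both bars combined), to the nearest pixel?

Since 2.350 > 1.600, the render is width-limited.
The render is 1936 / 2.350 ≈ 823.8298 px tall.
1210 − 823.8298 = 386.1702 px of bars.
Bar area = 386.1702 × 1936 ≈ 747626 px.

747626 pixels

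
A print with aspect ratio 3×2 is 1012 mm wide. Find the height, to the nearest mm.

Height = 1012 / 3 × 2 = 674.67.

675 mm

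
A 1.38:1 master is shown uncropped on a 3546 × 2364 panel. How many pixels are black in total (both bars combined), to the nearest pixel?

670620 pixels

1.38:1 (1.380) < 3×2 (1.500), so the master fills the height.
Content width = 2364 × 1.380 ≈ 3262.3200 px.
3546 − 3262.3200 = 283.6800 px of bars.
That's 283.6800 × 2364 ≈ 670620 black pixels.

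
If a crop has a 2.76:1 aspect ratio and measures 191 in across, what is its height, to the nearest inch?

191 / 2.760 = 69.20.

69 in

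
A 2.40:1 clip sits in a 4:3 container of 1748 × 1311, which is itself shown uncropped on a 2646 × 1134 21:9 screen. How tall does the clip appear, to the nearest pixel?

630 px

First fit — 2.40:1 into 1748×1311 spans the width: 1748.00 × 728.33.
4:3 in 2646×1134: fills the height, so the intermediate becomes 1512.00 × 1134.00 — a scale of ×0.8650.
The clip scales with it: height 728.33 × 0.8650 ≈ 630.00.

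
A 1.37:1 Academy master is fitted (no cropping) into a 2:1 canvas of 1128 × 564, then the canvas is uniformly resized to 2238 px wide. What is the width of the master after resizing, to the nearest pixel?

In the 1128×564 frame the master fills the height: width = 564 × 1.370 ≈ 772.68 px.
Resizing to 2238 px wide multiplies everything by 1.9840: 772.68 → 1533.03 px.

1533 px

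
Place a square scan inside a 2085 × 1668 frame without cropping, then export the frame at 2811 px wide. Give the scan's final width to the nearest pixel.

2249 px

Fitted into 2085×1668, the scan spans the height; its width is 1668 × 1/1 ≈ 1668.00 px.
The frame scales by 2811/2085 = 1.3482; 1668.00 × 1.3482 ≈ 2248.80 px.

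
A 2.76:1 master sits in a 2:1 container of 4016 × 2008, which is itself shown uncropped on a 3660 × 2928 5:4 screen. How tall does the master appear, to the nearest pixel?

2.76:1 in 4016×2008: fills the width, so the master is 4016.00 × 1455.07.
2:1 in 3660×2928: fills the width, so the intermediate becomes 3660.00 × 1830.00 — a scale of ×0.9114.
The master scales with it: height 1455.07 × 0.9114 ≈ 1326.09.

1326 px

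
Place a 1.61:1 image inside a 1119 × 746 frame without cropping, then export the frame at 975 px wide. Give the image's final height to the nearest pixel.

606 px

At 1119×746 the image is width-limited, so height = 1119 / 1.610 ≈ 695.03 px.
Scaling 1119 → 975 is ×0.8713, so the height becomes 695.03 × 0.8713 ≈ 605.59 px.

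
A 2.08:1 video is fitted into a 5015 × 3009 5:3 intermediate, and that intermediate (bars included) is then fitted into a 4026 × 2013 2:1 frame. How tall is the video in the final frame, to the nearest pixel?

1613 px

2.08:1 in 5015×3009: fills the width, so the video is 5015.00 × 2411.06.
The 5:3 canvas is height-limited in 4026×2013, giving 3355.00 × 2013.00; scale factor 0.6690.
So the video's height is 2411.06 × 0.6690 ≈ 1612.98.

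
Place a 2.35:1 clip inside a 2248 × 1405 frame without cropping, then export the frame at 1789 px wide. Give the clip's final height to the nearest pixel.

At 2248×1405 the clip is width-limited, so height = 2248 / 2.350 ≈ 956.60 px.
The frame scales by 1789/2248 = 0.7958; 956.60 × 0.7958 ≈ 761.28 px.

761 px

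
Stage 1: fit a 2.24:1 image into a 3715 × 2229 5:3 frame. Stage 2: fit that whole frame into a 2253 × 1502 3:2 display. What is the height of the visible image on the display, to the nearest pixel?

1006 px

2.24:1 in 3715×2229: fills the width, so the image is 3715.00 × 1658.48.
Second fit — the 5:3 canvas into 2253×1502 spans the width: 2253.00 × 1351.80 (×0.6065 from 3715×2229).
So the image's height is 1658.48 × 0.6065 ≈ 1005.80.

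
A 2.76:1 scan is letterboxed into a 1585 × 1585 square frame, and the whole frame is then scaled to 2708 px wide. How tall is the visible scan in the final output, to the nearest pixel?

In the 1585×1585 frame the scan fills the width: height = 1585 / 2.760 ≈ 574.28 px.
Resizing to 2708 px wide multiplies everything by 1.7085: 574.28 → 981.16 px.

981 px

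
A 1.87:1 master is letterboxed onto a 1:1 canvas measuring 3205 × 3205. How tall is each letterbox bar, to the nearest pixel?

746 px

1.87:1 is wider than 1:1, so it spans the full width.
The master is 3205 / 1.870 ≈ 1713.90 px tall.
Leftover height: 3205 − 1713.90 = 1491.10 px → 745.55 each side.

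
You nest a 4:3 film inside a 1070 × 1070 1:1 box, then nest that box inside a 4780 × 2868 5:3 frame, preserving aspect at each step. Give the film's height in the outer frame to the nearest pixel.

4:3 in 1070×1070: fills the width, so the film is 1070.00 × 802.50.
The 1:1 canvas is height-limited in 4780×2868, giving 2868.00 × 2868.00; scale factor 2.6804.
The film scales with it: height 802.50 × 2.6804 ≈ 2151.00.

2151 px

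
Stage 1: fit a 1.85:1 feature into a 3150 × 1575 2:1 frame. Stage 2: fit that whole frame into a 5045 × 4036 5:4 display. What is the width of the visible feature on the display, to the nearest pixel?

4667 px

1.85:1 in 3150×1575: fills the height, so the feature is 2913.75 × 1575.00.
2:1 in 5045×4036: fills the width, so the intermediate becomes 5045.00 × 2522.50 — a scale of ×1.6016.
The feature scales with it: width 2913.75 × 1.6016 ≈ 4666.62.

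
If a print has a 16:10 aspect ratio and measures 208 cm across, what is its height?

130 cm

At 16:10, 208 × 10/16 ≈ 130.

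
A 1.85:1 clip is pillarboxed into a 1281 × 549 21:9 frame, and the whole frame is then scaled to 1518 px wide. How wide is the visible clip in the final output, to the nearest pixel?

In the 1281×549 frame the clip fills the height: width = 549 × 1.850 ≈ 1015.65 px.
The frame scales by 1518/1281 = 1.1850; 1015.65 × 1.1850 ≈ 1203.56 px.

1204 px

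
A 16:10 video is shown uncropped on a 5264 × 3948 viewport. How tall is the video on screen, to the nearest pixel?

3290 px

16:10 (1.600) > 4:3 (1.333), so the video fills the width.
The video is 5264 × 10/16 ≈ 3290.00 px tall.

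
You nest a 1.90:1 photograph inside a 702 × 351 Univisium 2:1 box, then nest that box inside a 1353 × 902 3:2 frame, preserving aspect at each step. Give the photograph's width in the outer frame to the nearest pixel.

1285 px

1.90:1 in 702×351: fills the height, so the photograph is 666.90 × 351.00.
Univisium 2:1 in 1353×902: fills the width, so the intermediate becomes 1353.00 × 676.50 — a scale of ×1.9274.
Applying the same ×1.9274: 666.90 → 1285.35.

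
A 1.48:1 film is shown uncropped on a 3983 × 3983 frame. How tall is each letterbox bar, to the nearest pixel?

646 px

1.48:1 (1.480) > square (1.000), so the film fills the width.
Content height = 3983 / 1.480 ≈ 2691.22 px.
3983 − 2691.22 = 1291.78 px of bars (645.89 each).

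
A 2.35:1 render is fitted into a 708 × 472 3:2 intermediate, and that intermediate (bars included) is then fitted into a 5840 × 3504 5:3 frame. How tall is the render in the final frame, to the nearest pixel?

2237 px

First fit — 2.35:1 into 708×472 spans the width: 708.00 × 301.28.
Second fit — the 3:2 canvas into 5840×3504 spans the height: 5256.00 × 3504.00 (×7.4237 from 708×472).
So the render's height is 301.28 × 7.4237 ≈ 2236.60.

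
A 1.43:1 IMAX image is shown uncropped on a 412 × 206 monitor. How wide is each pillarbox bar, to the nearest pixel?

1.43:1 IMAX is narrower than Univisium 2:1, so it spans the full height.
That makes the image 294.58 px wide (206 × 1.430).
Leftover width: 412 − 294.58 = 117.42 px → 58.71 each side.

59 px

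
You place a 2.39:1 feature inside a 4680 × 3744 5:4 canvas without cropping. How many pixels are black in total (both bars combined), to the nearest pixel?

8357736 pixels

Since 2.390 > 1.250, the feature is width-limited.
That makes the image 1958.1590 px tall (4680 / 2.390).
Leftover height: 3744 − 1958.1590 = 1785.8410 px.
Across the 4680-px span: 1785.8410 × 4680 ≈ 8357736 px.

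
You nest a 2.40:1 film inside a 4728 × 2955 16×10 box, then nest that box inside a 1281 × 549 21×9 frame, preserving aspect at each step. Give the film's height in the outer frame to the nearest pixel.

366 px

Inside the 4728×2955 canvas the film is width-limited at 4728.00 × 1970.00.
16×10 in 1281×549: fills the height, so the intermediate becomes 878.40 × 549.00 — a scale of ×0.1858.
Applying the same ×0.1858: 1970.00 → 366.00.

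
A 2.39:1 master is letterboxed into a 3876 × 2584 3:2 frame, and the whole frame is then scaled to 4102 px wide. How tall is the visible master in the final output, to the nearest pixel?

1716 px

At 3876×2584 the master is width-limited, so height = 3876 / 2.390 ≈ 1621.76 px.
Scaling 3876 → 4102 is ×1.0583, so the height becomes 1621.76 × 1.0583 ≈ 1716.32 px.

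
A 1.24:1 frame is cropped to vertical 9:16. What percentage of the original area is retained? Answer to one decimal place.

Going from 1.24:1 to vertical 9:16 means cutting width while keeping height.
Fraction kept = (0.562)/(1.240) ≈ 45.36%.

45.4%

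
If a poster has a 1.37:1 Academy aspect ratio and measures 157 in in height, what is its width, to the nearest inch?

215 in

157 × 1.370 = 215.09.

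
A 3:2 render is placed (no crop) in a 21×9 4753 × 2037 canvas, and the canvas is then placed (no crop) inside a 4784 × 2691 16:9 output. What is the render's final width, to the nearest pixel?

3075 px

Inside the 4753×2037 canvas the render is height-limited at 3055.50 × 2037.00.
Second fit — the 21×9 canvas into 4784×2691 spans the width: 4784.00 × 2050.29 (×1.0065 from 4753×2037).
So the render's width is 3055.50 × 1.0065 ≈ 3075.43.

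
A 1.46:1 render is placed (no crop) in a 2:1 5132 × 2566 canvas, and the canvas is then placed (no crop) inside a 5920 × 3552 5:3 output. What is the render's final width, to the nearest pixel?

1.46:1 in 5132×2566: fills the height, so the render is 3746.36 × 2566.00.
Second fit — the 2:1 canvas into 5920×3552 spans the width: 5920.00 × 2960.00 (×1.1535 from 5132×2566).
The render scales with it: width 3746.36 × 1.1535 ≈ 4321.60.

4322 px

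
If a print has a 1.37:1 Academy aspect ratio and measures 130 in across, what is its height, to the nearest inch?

Height = 130 / 1.370 = 94.89.

95 in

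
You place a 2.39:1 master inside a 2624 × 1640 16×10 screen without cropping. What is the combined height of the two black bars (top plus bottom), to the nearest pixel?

Since 2.390 > 1.600, the master is width-limited.
The master is 2624 / 2.390 ≈ 1097.91 px tall.
Black = 1640 − 1097.91 = 542.09 px.

542 px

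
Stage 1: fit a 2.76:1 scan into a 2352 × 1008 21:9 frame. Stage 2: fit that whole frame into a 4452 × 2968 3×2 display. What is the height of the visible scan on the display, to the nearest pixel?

1613 px

Inside the 2352×1008 canvas the scan is width-limited at 2352.00 × 852.17.
Second fit — the 21:9 canvas into 4452×2968 spans the width: 4452.00 × 1908.00 (×1.8929 from 2352×1008).
Applying the same ×1.8929: 852.17 → 1613.04.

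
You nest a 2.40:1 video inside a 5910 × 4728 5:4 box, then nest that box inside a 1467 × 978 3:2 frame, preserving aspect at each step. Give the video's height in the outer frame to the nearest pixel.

Inside the 5910×4728 canvas the video is width-limited at 5910.00 × 2462.50.
The 5:4 canvas is height-limited in 1467×978, giving 1222.50 × 978.00; scale factor 0.2069.
Applying the same ×0.2069: 2462.50 → 509.38.

509 px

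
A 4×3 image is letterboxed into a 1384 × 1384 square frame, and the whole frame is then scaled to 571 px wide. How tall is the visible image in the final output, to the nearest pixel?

Fitted into 1384×1384, the image spans the width; its height is 1384 × 3/4 ≈ 1038.00 px.
Resizing to 571 px wide multiplies everything by 0.4126: 1038.00 → 428.25 px.

428 px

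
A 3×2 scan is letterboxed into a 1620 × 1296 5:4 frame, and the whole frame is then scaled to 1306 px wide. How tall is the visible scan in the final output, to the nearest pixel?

871 px

At 1620×1296 the scan is width-limited, so height = 1620 × 2/3 ≈ 1080.00 px.
Resizing to 1306 px wide multiplies everything by 0.8062: 1080.00 → 870.67 px.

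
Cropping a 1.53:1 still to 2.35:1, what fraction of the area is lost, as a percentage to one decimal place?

34.9%

2.35:1 is wider than 1.53:1, so the crop keeps the full width and trims the height.
Area ratio = (1.530)/(2.350) = 65.11%; the remaining 34.89% is cropped out.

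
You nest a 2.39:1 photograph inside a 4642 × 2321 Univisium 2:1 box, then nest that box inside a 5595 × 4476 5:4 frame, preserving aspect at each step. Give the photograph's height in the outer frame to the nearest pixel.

2341 px

2.39:1 in 4642×2321: fills the width, so the photograph is 4642.00 × 1942.26.
The Univisium 2:1 canvas is width-limited in 5595×4476, giving 5595.00 × 2797.50; scale factor 1.2053.
The photograph scales with it: height 1942.26 × 1.2053 ≈ 2341.00.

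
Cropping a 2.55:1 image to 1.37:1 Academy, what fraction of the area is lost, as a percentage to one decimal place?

Going from 2.55:1 to 1.37:1 Academy means cutting width while keeping height.
(1.370)/(2.550) ≈ 0.537 of the area survives, leaving 46.27% discarded.

46.3%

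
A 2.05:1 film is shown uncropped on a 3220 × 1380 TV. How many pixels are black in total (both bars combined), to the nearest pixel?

2.05:1 (2.050) < 21:9 (2.333), so the film fills the height.
The film is 1380 × 2.050 ≈ 2829.0000 px wide.
3220 − 2829.0000 = 391.0000 px of bars.
Bar area = 391.0000 × 1380 ≈ 539580 px.

539580 pixels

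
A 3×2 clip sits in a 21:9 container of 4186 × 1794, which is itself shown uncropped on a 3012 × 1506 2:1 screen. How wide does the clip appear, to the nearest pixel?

1936 px

Inside the 4186×1794 canvas the clip is height-limited at 2691.00 × 1794.00.
Second fit — the 21:9 canvas into 3012×1506 spans the width: 3012.00 × 1290.86 (×0.7195 from 4186×1794).
Applying the same ×0.7195: 2691.00 → 1936.29.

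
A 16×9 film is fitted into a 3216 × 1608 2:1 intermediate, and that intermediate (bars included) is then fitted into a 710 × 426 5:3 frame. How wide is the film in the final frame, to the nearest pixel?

631 px

First fit — 16×9 into 3216×1608 spans the height: 2858.67 × 1608.00.
2:1 in 710×426: fills the width, so the intermediate becomes 710.00 × 355.00 — a scale of ×0.2208.
The film scales with it: width 2858.67 × 0.2208 ≈ 631.11.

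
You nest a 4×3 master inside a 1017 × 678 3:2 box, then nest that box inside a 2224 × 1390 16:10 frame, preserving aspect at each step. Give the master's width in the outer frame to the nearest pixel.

1853 px

4×3 in 1017×678: fills the height, so the master is 904.00 × 678.00.
3:2 in 2224×1390: fills the height, so the intermediate becomes 2085.00 × 1390.00 — a scale of ×2.0501.
Applying the same ×2.0501: 904.00 → 1853.33.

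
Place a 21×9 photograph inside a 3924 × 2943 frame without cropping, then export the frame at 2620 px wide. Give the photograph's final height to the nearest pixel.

1123 px

Fitted into 3924×2943, the photograph spans the width; its height is 3924 × 9/21 ≈ 1681.71 px.
Resizing to 2620 px wide multiplies everything by 0.6677: 1681.71 → 1122.86 px.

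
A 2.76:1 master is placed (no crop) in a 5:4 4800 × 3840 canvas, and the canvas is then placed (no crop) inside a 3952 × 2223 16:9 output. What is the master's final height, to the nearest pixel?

1007 px

First fit — 2.76:1 into 4800×3840 spans the width: 4800.00 × 1739.13.
The 5:4 canvas is height-limited in 3952×2223, giving 2778.75 × 2223.00; scale factor 0.5789.
So the master's height is 1739.13 × 0.5789 ≈ 1006.79.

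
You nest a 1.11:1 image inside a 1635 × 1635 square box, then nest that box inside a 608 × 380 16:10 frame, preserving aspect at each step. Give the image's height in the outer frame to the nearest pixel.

1.11:1 in 1635×1635: fills the width, so the image is 1635.00 × 1472.97.
square in 608×380: fills the height, so the intermediate becomes 380.00 × 380.00 — a scale of ×0.2324.
The image scales with it: height 1472.97 × 0.2324 ≈ 342.34.

342 px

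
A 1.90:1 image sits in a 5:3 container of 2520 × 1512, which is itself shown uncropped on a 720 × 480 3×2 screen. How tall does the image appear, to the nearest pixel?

First fit — 1.90:1 into 2520×1512 spans the width: 2520.00 × 1326.32.
The 5:3 canvas is width-limited in 720×480, giving 720.00 × 432.00; scale factor 0.2857.
So the image's height is 1326.32 × 0.2857 ≈ 378.95.

379 px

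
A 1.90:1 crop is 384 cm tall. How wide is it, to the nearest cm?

730 cm

At 1.90:1, 384 × 1.900 ≈ 729.60.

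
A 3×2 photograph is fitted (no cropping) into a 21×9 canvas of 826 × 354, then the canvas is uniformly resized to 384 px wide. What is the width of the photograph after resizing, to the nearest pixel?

247 px

At 826×354 the photograph is height-limited, so width = 354 × 3/2 ≈ 531.00 px.
Resizing to 384 px wide multiplies everything by 0.4649: 531.00 → 246.86 px.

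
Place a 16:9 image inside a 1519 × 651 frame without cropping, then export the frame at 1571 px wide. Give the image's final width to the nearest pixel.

Fitted into 1519×651, the image spans the height; its width is 651 × 16/9 ≈ 1157.33 px.
Scaling 1519 → 1571 is ×1.0342, so the width becomes 1157.33 × 1.0342 ≈ 1196.95 px.

1197 px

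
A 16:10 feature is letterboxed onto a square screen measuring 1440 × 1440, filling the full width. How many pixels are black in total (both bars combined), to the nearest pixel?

777600 pixels

The feature is 1440 × 10/16 ≈ 900.0000 px tall.
Leftover height: 1440 − 900.0000 = 540.0000 px.
That's 540.0000 × 1440 ≈ 777600 black pixels.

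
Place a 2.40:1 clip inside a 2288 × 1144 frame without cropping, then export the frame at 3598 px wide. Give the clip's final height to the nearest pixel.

1499 px

Fitted into 2288×1144, the clip spans the width; its height is 2288 / 2.400 ≈ 953.33 px.
Resizing to 3598 px wide multiplies everything by 1.5726: 953.33 → 1499.17 px.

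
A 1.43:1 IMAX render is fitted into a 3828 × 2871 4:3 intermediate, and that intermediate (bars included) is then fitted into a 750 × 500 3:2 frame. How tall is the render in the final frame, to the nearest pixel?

Inside the 3828×2871 canvas the render is width-limited at 3828.00 × 2676.92.
Second fit — the 4:3 canvas into 750×500 spans the height: 666.67 × 500.00 (×0.1742 from 3828×2871).
The render scales with it: height 2676.92 × 0.1742 ≈ 466.20.

466 px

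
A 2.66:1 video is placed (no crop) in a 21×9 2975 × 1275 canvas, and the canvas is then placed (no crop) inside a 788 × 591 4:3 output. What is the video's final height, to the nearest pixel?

296 px

2.66:1 in 2975×1275: fills the width, so the video is 2975.00 × 1118.42.
Second fit — the 21×9 canvas into 788×591 spans the width: 788.00 × 337.71 (×0.2649 from 2975×1275).
The video scales with it: height 1118.42 × 0.2649 ≈ 296.24.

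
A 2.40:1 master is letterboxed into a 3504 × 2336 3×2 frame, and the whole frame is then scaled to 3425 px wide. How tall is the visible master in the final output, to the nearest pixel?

Fitted into 3504×2336, the master spans the width; its height is 3504 / 2.400 ≈ 1460.00 px.
Resizing to 3425 px wide multiplies everything by 0.9775: 1460.00 → 1427.08 px.

1427 px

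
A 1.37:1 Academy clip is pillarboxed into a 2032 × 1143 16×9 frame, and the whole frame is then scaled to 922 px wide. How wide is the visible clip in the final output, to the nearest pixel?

In the 2032×1143 frame the clip fills the height: width = 1143 × 1.370 ≈ 1565.91 px.
Resizing to 922 px wide multiplies everything by 0.4537: 1565.91 → 710.52 px.

711 px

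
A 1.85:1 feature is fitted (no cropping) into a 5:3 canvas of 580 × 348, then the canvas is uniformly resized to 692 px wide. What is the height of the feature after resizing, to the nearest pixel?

374 px

In the 580×348 frame the feature fills the width: height = 580 / 1.850 ≈ 313.51 px.
Resizing to 692 px wide multiplies everything by 1.1931: 313.51 → 374.05 px.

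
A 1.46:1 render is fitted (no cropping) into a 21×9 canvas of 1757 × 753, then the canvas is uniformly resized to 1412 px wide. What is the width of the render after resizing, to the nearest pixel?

884 px

In the 1757×753 frame the render fills the height: width = 753 × 1.460 ≈ 1099.38 px.
Resizing to 1412 px wide multiplies everything by 0.8036: 1099.38 → 883.51 px.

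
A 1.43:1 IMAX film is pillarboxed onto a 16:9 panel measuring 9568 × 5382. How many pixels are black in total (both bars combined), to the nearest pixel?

10073705 pixels

1.43:1 IMAX is narrower than 16:9, so it spans the full height.
The film is 5382 × 1.430 ≈ 7696.2600 px wide.
Black = 9568 − 7696.2600 = 1871.7400 px.
That's 1871.7400 × 5382 ≈ 10073705 black pixels.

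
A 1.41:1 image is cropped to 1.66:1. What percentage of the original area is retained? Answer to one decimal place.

The width stays; only height is cut (since 1.66:1 is wider than 1.41:1).
Fraction kept = (1.410)/(1.660) ≈ 84.94%.

84.9%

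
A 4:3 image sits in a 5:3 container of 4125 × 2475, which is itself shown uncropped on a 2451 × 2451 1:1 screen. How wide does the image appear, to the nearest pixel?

1961 px

4:3 in 4125×2475: fills the height, so the image is 3300.00 × 2475.00.
Second fit — the 5:3 canvas into 2451×2451 spans the width: 2451.00 × 1470.60 (×0.5942 from 4125×2475).
Applying the same ×0.5942: 3300.00 → 1960.80.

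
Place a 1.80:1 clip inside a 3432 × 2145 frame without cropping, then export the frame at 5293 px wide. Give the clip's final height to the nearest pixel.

2941 px

At 3432×2145 the clip is width-limited, so height = 3432 / 1.800 ≈ 1906.67 px.
Scaling 3432 → 5293 is ×1.5422, so the height becomes 1906.67 × 1.5422 ≈ 2940.56 px.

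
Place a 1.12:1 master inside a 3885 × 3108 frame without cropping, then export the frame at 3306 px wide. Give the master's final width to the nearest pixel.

In the 3885×3108 frame the master fills the height: width = 3108 × 1.120 ≈ 3480.96 px.
Scaling 3885 → 3306 is ×0.8510, so the width becomes 3480.96 × 0.8510 ≈ 2962.18 px.

2962 px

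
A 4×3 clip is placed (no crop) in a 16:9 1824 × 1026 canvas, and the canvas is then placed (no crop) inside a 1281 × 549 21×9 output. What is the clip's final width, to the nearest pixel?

4×3 in 1824×1026: fills the height, so the clip is 1368.00 × 1026.00.
16:9 in 1281×549: fills the height, so the intermediate becomes 976.00 × 549.00 — a scale of ×0.5351.
Applying the same ×0.5351: 1368.00 → 732.00.

732 px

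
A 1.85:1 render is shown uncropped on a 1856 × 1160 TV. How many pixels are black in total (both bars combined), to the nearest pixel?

290941 pixels

Since 1.850 > 1.600, the render is width-limited.
Content height = 1856 / 1.850 ≈ 1003.2432 px.
Leftover height: 1160 − 1003.2432 = 156.7568 px.
That's 156.7568 × 1856 ≈ 290941 black pixels.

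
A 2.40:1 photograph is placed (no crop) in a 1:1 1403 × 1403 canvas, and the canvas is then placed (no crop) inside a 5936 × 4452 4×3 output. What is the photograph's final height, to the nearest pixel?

First fit — 2.40:1 into 1403×1403 spans the width: 1403.00 × 584.58.
The 1:1 canvas is height-limited in 5936×4452, giving 4452.00 × 4452.00; scale factor 3.1732.
Applying the same ×3.1732: 584.58 → 1855.00.

1855 px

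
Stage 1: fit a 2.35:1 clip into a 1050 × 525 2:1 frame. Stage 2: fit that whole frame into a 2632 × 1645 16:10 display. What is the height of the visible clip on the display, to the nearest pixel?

1120 px

First fit — 2.35:1 into 1050×525 spans the width: 1050.00 × 446.81.
2:1 in 2632×1645: fills the width, so the intermediate becomes 2632.00 × 1316.00 — a scale of ×2.5067.
The clip scales with it: height 446.81 × 2.5067 ≈ 1120.00.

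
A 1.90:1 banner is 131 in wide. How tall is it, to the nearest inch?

69 in

131 / 1.900 = 68.95.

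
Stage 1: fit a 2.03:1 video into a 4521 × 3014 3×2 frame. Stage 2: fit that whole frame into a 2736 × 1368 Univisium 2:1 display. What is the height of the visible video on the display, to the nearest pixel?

1011 px

2.03:1 in 4521×3014: fills the width, so the video is 4521.00 × 2227.09.
Second fit — the 3×2 canvas into 2736×1368 spans the height: 2052.00 × 1368.00 (×0.4539 from 4521×3014).
The video scales with it: height 2227.09 × 0.4539 ≈ 1010.84.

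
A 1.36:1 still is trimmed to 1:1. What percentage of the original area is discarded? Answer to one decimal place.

26.5%

Going from 1.36:1 to 1:1 means cutting width while keeping height.
(1.000)/(1.360) ≈ 0.735 of the area survives, leaving 26.47% discarded.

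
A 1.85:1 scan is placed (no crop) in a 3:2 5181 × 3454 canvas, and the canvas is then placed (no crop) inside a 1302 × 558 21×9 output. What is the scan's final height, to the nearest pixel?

452 px

Inside the 5181×3454 canvas the scan is width-limited at 5181.00 × 2800.54.
3:2 in 1302×558: fills the height, so the intermediate becomes 837.00 × 558.00 — a scale of ×0.1616.
So the scan's height is 2800.54 × 0.1616 ≈ 452.43.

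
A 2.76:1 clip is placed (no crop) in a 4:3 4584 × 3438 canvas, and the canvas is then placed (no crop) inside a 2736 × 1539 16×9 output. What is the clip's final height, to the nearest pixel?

743 px

Inside the 4584×3438 canvas the clip is width-limited at 4584.00 × 1660.87.
4:3 in 2736×1539: fills the height, so the intermediate becomes 2052.00 × 1539.00 — a scale of ×0.4476.
So the clip's height is 1660.87 × 0.4476 ≈ 743.48.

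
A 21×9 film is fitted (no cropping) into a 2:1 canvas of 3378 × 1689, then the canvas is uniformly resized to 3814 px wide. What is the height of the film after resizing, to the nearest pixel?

1635 px

In the 3378×1689 frame the film fills the width: height = 3378 × 9/21 ≈ 1447.71 px.
The frame scales by 3814/3378 = 1.1291; 1447.71 × 1.1291 ≈ 1634.57 px.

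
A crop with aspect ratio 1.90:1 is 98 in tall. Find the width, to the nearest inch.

186 in

98 × 1.900 = 186.20.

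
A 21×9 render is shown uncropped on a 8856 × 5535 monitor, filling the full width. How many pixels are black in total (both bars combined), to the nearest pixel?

The render is 8856 × 9/21 ≈ 3795.4286 px tall.
Black = 5535 − 3795.4286 = 1739.5714 px.
That's 1739.5714 × 8856 ≈ 15405645 black pixels.

15405645 pixels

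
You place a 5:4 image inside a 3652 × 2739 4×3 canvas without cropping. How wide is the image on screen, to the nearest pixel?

5:4 is narrower than 4×3, so it spans the full height.
Content width = 2739 × 5/4 ≈ 3423.75 px.

3424 px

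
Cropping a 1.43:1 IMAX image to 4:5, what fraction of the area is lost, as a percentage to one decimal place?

44.1%

The height stays; only width is cut (since 4:5 is narrower than 1.43:1 IMAX).
Fraction kept = (0.800)/(1.430) ≈ 55.94%, so 44.06% is lost.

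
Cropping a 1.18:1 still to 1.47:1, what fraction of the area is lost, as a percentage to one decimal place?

1.47:1 is wider than 1.18:1, so the crop keeps the full width and trims the height.
(1.180)/(1.470) ≈ 0.803 of the area survives, leaving 19.73% discarded.

19.7%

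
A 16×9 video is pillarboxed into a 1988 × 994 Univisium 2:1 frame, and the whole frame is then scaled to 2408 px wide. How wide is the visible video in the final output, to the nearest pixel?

2140 px

Fitted into 1988×994, the video spans the height; its width is 994 × 16/9 ≈ 1767.11 px.
Resizing to 2408 px wide multiplies everything by 1.2113: 1767.11 → 2140.44 px.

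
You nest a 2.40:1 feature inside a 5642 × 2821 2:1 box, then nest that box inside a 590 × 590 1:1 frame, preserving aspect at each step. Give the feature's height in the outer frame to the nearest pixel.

246 px

First fit — 2.40:1 into 5642×2821 spans the width: 5642.00 × 2350.83.
2:1 in 590×590: fills the width, so the intermediate becomes 590.00 × 295.00 — a scale of ×0.1046.
Applying the same ×0.1046: 2350.83 → 245.83.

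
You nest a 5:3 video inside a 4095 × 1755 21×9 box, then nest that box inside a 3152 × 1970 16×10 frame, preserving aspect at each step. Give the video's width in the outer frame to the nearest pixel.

First fit — 5:3 into 4095×1755 spans the height: 2925.00 × 1755.00.
21×9 in 3152×1970: fills the width, so the intermediate becomes 3152.00 × 1350.86 — a scale of ×0.7697.
So the video's width is 2925.00 × 0.7697 ≈ 2251.43.

2251 px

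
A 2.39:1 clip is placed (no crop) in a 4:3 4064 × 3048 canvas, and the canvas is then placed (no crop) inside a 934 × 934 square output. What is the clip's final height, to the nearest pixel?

391 px

Inside the 4064×3048 canvas the clip is width-limited at 4064.00 × 1700.42.
4:3 in 934×934: fills the width, so the intermediate becomes 934.00 × 700.50 — a scale of ×0.2298.
Applying the same ×0.2298: 1700.42 → 390.79.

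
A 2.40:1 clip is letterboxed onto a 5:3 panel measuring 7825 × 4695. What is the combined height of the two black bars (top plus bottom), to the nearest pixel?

1435 px

Since 2.400 > 1.667, the clip is width-limited.
That makes the image 3260.42 px tall (7825 / 2.400).
4695 − 3260.42 = 1434.58 px of bars.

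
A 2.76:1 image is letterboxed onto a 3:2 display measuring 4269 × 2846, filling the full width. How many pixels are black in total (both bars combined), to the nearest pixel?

5546545 pixels

The image is 4269 / 2.760 ≈ 1546.7391 px tall.
2846 − 1546.7391 = 1299.2609 px of bars.
Bar area = 1299.2609 × 4269 ≈ 5546545 px.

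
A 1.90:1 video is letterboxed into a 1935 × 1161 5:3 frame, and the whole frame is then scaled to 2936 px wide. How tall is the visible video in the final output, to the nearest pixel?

Fitted into 1935×1161, the video spans the width; its height is 1935 / 1.900 ≈ 1018.42 px.
Scaling 1935 → 2936 is ×1.5173, so the height becomes 1018.42 × 1.5173 ≈ 1545.26 px.

1545 px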